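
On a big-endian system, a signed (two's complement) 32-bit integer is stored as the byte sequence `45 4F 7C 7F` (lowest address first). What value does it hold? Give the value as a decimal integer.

1162837119

Big-endian stores the most-significant byte at the lowest address.
The bytes are already most-significant first: 0x454F7C7F.
0x454F7C7F = 1162837119.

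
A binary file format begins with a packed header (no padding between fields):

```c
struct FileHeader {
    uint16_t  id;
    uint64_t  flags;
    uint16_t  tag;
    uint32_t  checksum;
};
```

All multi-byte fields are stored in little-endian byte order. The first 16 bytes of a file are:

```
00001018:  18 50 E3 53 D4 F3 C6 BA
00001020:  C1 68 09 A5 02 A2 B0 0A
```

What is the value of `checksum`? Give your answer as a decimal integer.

`checksum` follows `id` (2 B), `flags` (8 B), `tag` (2 B), so it starts at offset 2 + 8 + 2 = 12 and occupies 4 bytes.
Bytes at offsets 12..15: 02 A2 B0 0A.
In little-endian order the low byte comes first in memory.
Reassemble most-significant byte first: 0A B0 A2 02 → 0x0AB0A202.
0x0AB0A202 = 179347970.

179347970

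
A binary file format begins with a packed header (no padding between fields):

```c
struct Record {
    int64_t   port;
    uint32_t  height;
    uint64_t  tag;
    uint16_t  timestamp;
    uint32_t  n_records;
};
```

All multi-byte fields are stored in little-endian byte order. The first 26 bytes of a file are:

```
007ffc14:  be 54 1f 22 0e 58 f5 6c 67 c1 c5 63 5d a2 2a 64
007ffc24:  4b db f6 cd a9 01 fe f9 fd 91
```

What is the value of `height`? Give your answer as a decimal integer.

`height` follows `port` (8 bytes), so it starts at byte offset 8 and occupies 4 bytes.
Bytes at offsets 8..11: 67 C1 C5 63.
Little-endian: lowest address holds the least-significant byte.
Reassemble most-significant byte first: 63 C5 C1 67 → 0x63C5C167.
0x63C5C167 = 1673904487.

1673904487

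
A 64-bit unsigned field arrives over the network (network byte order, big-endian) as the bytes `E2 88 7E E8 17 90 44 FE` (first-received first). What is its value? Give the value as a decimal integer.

In big-endian order the high byte comes first in memory.
The bytes are already most-significant first: 0xE2887EE8179044FE.
0xE2887EE8179044FE = 16323436384697206014.

16323436384697206014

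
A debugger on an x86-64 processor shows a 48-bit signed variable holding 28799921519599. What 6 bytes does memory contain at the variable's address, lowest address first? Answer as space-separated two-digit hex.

EF 7B 17 81 31 1A

28799921519599 in hexadecimal, padded to 48 bits, is 0x1A3181177BEF.
Split into bytes (most-significant first): 1A 31 81 17 7B EF.
Little-endian stores the least-significant byte at the lowest address.
So at ascending addresses the bytes are EF 7B 17 81 31 1A.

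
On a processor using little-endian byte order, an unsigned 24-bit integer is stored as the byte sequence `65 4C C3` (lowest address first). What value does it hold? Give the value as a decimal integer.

12799077

Little-endian: lowest address holds the least-significant byte.
Reassemble most-significant byte first: C3 4C 65 → 0xC34C65.
0xC34C65 = 12799077.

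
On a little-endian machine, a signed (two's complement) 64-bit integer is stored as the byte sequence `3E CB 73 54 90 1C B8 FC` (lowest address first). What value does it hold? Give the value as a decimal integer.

In little-endian order the low byte comes first in memory.
Reassemble most-significant byte first: FC B8 1C 90 54 73 CB 3E → 0xFCB81C905473CB3E.
Top bit is set, so as a signed 64-bit value this is 0xFCB81C905473CB3E − 2^64 = -236407574219207874.

-236407574219207874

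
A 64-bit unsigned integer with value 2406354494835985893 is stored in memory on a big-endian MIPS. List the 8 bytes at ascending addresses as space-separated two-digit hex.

21 65 16 A9 E4 5D 0D E5

2406354494835985893 in hexadecimal, padded to 64 bits, is 0x216516A9E45D0DE5.
Split into bytes (most-significant first): 21 65 16 A9 E4 5D 0D E5.
In big-endian order the high byte comes first in memory.
So the memory order matches the most-significant-first order: 21 65 16 A9 E4 5D 0D E5.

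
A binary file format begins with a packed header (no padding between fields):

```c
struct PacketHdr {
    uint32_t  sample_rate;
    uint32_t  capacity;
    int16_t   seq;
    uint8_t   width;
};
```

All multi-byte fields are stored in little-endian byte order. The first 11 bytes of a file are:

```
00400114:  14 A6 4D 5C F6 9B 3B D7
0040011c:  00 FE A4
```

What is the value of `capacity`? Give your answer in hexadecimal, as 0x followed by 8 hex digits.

0xD73B9BF6

`capacity` follows `sample_rate` (4 bytes), so it starts at byte offset 4 and occupies 4 bytes.
Bytes at offsets 4..7: F6 9B 3B D7.
In little-endian order the low byte comes first in memory.
Reassemble most-significant byte first: D7 3B 9B F6 → 0xD73B9BF6.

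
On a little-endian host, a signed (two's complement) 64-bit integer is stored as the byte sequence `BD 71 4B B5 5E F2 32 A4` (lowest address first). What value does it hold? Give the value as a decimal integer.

-6614958414071369283

Little-endian stores the least-significant byte at the lowest address.
Reassemble most-significant byte first: A4 32 F2 5E B5 4B 71 BD → 0xA432F25EB54B71BD.
Top bit is set, so as a signed 64-bit value this is 0xA432F25EB54B71BD − 2^64 = -6614958414071369283.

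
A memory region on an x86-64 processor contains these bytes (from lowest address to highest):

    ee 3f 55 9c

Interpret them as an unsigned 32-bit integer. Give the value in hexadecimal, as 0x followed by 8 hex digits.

0x9C553FEE

In little-endian order the low byte comes first in memory.
Reassemble most-significant byte first: 9C 55 3F EE → 0x9C553FEE.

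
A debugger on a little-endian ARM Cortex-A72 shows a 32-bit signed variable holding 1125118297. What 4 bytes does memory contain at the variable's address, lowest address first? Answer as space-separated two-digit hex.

1125118297 in hexadecimal, padded to 32 bits, is 0x430FF159.
Split into bytes (most-significant first): 43 0F F1 59.
Little-endian: lowest address holds the least-significant byte.
So at ascending addresses the bytes are 59 F1 0F 43.

59 F1 0F 43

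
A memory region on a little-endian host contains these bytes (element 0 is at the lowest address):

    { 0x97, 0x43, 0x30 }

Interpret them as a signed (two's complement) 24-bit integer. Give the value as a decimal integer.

In little-endian order the low byte comes first in memory.
Reassemble most-significant byte first: 30 43 97 → 0x304397.
0x304397 = 3163031.

3163031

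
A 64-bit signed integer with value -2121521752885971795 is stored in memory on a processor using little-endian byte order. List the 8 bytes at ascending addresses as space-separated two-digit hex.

AD B4 F7 BF 34 D7 8E E2

Two's complement of -2121521752885971795 in 64 bits: 2121521752885971795 = 0x1D7128CB40084B53; invert → 0xE28ED734BFF7B4AC; add 1 → 0xE28ED734BFF7B4AD.
Split into bytes (most-significant first): E2 8E D7 34 BF F7 B4 AD.
In little-endian order the low byte comes first in memory.
So at ascending addresses the bytes are AD B4 F7 BF 34 D7 8E E2.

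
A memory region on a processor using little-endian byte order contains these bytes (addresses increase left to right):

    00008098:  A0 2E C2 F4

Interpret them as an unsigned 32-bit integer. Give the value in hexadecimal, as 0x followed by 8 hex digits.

0xF4C22EA0

In little-endian order the low byte comes first in memory.
Reassemble most-significant byte first: F4 C2 2E A0 → 0xF4C22EA0.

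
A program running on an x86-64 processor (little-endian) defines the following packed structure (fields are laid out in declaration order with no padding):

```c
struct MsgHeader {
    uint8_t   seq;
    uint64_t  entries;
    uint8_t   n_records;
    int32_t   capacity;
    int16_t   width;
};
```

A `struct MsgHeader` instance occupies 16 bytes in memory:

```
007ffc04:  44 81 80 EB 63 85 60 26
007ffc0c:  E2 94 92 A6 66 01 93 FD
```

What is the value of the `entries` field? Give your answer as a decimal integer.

`entries` follows `seq` (1 byte), so it starts at byte offset 1 and occupies 8 bytes.
Bytes at offsets 1..8: 81 80 EB 63 85 60 26 E2.
Little-endian: lowest address holds the least-significant byte.
Reassemble most-significant byte first: E2 26 60 85 63 EB 80 81 → 0xE226608563EB8081.
0xE226608563EB8081 = 16295818427710013569.

16295818427710013569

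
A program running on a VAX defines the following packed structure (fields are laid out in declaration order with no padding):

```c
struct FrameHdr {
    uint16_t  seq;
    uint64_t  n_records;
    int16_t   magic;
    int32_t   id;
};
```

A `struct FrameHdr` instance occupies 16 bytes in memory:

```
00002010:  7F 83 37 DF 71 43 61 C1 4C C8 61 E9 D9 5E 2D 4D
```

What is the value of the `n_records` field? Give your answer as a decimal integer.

`n_records` follows `seq` (2 bytes), so it starts at byte offset 2 and occupies 8 bytes.
Bytes at offsets 2..9: 37 DF 71 43 61 C1 4C C8.
Little-endian stores the least-significant byte at the lowest address.
Reassemble most-significant byte first: C8 4C C1 61 43 71 DF 37 → 0xC84CC1614371DF37.
0xC84CC1614371DF37 = 14433123529303121719.

14433123529303121719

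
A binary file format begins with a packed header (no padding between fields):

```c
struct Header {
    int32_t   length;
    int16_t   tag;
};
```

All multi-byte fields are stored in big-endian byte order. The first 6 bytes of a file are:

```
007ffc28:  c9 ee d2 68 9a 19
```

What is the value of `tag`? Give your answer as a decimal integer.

-26087

`tag` follows `length` (4 bytes), so it starts at byte offset 4 and occupies 2 bytes.
Bytes at offsets 4..5: 9A 19.
Big-endian: lowest address holds the most-significant byte.
The bytes are already most-significant first: 0x9A19.
Top bit is set, so as a signed 16-bit value this is 0x9A19 − 2^16 = -26087.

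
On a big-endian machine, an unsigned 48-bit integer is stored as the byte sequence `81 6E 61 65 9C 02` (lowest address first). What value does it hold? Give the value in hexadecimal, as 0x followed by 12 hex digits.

0x816E61659C02

Big-endian stores the most-significant byte at the lowest address.
The bytes are already most-significant first: 0x816E61659C02.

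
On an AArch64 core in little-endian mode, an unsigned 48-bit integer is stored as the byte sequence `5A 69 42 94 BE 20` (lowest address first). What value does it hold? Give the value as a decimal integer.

36002903255386

In little-endian order the low byte comes first in memory.
Reassemble most-significant byte first: 20 BE 94 42 69 5A → 0x20BE9442695A.
0x20BE9442695A = 36002903255386.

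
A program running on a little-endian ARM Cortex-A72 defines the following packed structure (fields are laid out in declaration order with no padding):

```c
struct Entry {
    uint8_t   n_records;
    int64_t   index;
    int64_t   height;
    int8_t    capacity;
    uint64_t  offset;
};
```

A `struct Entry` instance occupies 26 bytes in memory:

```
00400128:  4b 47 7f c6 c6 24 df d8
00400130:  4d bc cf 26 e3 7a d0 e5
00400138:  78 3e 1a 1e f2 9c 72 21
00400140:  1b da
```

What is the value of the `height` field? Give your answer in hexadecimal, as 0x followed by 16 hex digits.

`height` follows `n_records` (1 B), `index` (8 B), so it starts at offset 1 + 8 = 9 and occupies 8 bytes.
Bytes at offsets 9..16: BC CF 26 E3 7A D0 E5 78.
Little-endian: lowest address holds the least-significant byte.
Reassemble most-significant byte first: 78 E5 D0 7A E3 26 CF BC → 0x78E5D07AE326CFBC.

0x78E5D07AE326CFBC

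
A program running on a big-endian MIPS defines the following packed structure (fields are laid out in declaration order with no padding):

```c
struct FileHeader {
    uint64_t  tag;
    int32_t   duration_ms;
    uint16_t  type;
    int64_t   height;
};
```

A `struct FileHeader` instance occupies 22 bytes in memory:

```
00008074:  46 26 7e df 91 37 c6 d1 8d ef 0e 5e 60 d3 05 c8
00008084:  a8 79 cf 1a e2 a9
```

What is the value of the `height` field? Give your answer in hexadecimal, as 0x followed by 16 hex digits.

0x05C8A879CF1AE2A9

`height` follows `tag` (8 B), `duration_ms` (4 B), `type` (2 B), so it starts at offset 8 + 4 + 2 = 14 and occupies 8 bytes.
Bytes at offsets 14..21: 05 C8 A8 79 CF 1A E2 A9.
In big-endian order the high byte comes first in memory.
The bytes are already most-significant first: 0x05C8A879CF1AE2A9.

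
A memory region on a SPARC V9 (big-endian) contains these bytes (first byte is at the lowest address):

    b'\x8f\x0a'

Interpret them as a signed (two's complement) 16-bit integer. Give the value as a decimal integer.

In big-endian order the high byte comes first in memory.
The bytes are already most-significant first: 0x8F0A.
Top bit is set, so as a signed 16-bit value this is 0x8F0A − 2^16 = -28918.

-28918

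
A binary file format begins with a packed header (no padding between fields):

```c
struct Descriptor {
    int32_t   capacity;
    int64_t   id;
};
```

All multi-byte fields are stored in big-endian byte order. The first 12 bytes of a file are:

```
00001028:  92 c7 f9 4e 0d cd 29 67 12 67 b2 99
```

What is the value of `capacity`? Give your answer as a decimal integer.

`capacity` is the first field, at byte offset 0, occupying 4 bytes.
Bytes at offsets 0..3: 92 C7 F9 4E.
Big-endian stores the most-significant byte at the lowest address.
The bytes are already most-significant first: 0x92C7F94E.
Top bit is set, so as a signed 32-bit value this is 0x92C7F94E − 2^32 = -1832388274.

-1832388274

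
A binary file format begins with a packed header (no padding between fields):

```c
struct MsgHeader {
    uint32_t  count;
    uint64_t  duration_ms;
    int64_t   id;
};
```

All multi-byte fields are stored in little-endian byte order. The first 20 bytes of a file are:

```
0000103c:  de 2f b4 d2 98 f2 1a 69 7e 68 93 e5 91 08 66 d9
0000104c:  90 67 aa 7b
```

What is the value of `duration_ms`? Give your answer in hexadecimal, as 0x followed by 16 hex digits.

`duration_ms` follows `count` (4 bytes), so it starts at byte offset 4 and occupies 8 bytes.
Bytes at offsets 4..11: 98 F2 1A 69 7E 68 93 E5.
Little-endian: lowest address holds the least-significant byte.
Reassemble most-significant byte first: E5 93 68 7E 69 1A F2 98 → 0xE593687E691AF298.

0xE593687E691AF298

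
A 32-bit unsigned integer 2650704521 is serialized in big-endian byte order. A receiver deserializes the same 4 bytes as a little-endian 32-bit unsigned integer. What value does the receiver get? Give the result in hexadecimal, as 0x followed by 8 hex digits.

2650704521 in 32-bit hexadecimal is 0x9DFE8A89.
Stored big-endian, the bytes at ascending addresses are 9D FE 8A 89.
Read back as little-endian, the first byte is least significant, giving 0x898AFE9D.

0x898AFE9D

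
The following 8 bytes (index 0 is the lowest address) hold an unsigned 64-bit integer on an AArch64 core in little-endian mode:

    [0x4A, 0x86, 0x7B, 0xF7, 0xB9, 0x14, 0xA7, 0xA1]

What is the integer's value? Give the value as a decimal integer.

In little-endian order the low byte comes first in memory.
Reassemble most-significant byte first: A1 A7 14 B9 F7 7B 86 4A → 0xA1A714B9F77B864A.
0xA1A714B9F77B864A = 11648301750170650186.

11648301750170650186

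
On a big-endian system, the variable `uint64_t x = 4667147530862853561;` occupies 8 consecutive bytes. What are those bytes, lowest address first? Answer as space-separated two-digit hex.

40 C5 09 F3 A3 6B FD B9

4667147530862853561 in hexadecimal, padded to 64 bits, is 0x40C509F3A36BFDB9.
Split into bytes (most-significant first): 40 C5 09 F3 A3 6B FD B9.
Big-endian: lowest address holds the most-significant byte.
So the memory order matches the most-significant-first order: 40 C5 09 F3 A3 6B FD B9.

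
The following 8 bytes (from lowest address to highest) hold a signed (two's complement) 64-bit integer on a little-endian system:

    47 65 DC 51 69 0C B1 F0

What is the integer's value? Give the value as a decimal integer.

In little-endian order the low byte comes first in memory.
Reassemble most-significant byte first: F0 B1 0C 69 51 DC 65 47 → 0xF0B10C6951DC6547.
Top bit is set, so as a signed 64-bit value this is 0xF0B10C6951DC6547 − 2^64 = -1103086787244563129.

-1103086787244563129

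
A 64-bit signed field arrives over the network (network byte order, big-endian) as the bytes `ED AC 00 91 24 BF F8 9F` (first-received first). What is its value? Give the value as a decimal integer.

-1320679967339579233

In big-endian order the high byte comes first in memory.
The bytes are already most-significant first: 0xEDAC009124BFF89F.
Top bit is set, so as a signed 64-bit value this is 0xEDAC009124BFF89F − 2^64 = -1320679967339579233.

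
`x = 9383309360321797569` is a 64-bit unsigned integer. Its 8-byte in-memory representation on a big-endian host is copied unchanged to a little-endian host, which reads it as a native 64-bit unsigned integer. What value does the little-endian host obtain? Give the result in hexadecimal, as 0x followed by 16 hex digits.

0xC11D94F725363882

9383309360321797569 in 64-bit hexadecimal is 0x82383625F7941DC1.
Stored big-endian, the bytes at ascending addresses are 82 38 36 25 F7 94 1D C1.
Read back as little-endian, the first byte is least significant, giving 0xC11D94F725363882.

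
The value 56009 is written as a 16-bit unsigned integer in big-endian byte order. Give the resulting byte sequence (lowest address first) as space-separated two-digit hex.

DA C9

56009 in hexadecimal, padded to 16 bits, is 0xDAC9.
Split into bytes (most-significant first): DA C9.
In big-endian order the high byte comes first in memory.
So the memory order matches the most-significant-first order: DA C9.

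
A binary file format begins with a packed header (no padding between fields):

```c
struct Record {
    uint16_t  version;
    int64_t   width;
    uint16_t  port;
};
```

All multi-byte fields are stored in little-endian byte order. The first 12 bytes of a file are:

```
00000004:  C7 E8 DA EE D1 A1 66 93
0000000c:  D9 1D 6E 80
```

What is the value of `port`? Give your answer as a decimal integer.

`port` follows `version` (2 B), `width` (8 B), so it starts at offset 2 + 8 = 10 and occupies 2 bytes.
Bytes at offsets 10..11: 6E 80.
Little-endian stores the least-significant byte at the lowest address.
Reassemble most-significant byte first: 80 6E → 0x806E.
0x806E = 32878.

32878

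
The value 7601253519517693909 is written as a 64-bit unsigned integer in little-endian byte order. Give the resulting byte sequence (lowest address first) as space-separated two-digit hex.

D5 37 8A 86 CD 13 7D 69

7601253519517693909 in hexadecimal, padded to 64 bits, is 0x697D13CD868A37D5.
Split into bytes (most-significant first): 69 7D 13 CD 86 8A 37 D5.
Little-endian: lowest address holds the least-significant byte.
So at ascending addresses the bytes are D5 37 8A 86 CD 13 7D 69.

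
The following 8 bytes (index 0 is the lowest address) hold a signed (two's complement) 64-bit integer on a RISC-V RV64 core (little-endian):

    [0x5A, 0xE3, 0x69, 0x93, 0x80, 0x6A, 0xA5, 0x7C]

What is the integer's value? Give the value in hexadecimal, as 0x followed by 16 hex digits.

0x7CA56A809369E35A

In little-endian order the low byte comes first in memory.
Reassemble most-significant byte first: 7C A5 6A 80 93 69 E3 5A → 0x7CA56A809369E35A.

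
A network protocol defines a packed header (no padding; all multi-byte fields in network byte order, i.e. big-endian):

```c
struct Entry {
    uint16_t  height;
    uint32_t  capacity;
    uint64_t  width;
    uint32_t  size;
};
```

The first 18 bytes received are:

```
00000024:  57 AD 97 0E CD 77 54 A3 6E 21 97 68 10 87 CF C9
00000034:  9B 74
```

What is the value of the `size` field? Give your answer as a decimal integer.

3486096244

`size` follows `height` (2 B), `capacity` (4 B), `width` (8 B), so it starts at offset 2 + 4 + 8 = 14 and occupies 4 bytes.
Bytes at offsets 14..17: CF C9 9B 74.
In big-endian order the high byte comes first in memory.
The bytes are already most-significant first: 0xCFC99B74.
0xCFC99B74 = 3486096244.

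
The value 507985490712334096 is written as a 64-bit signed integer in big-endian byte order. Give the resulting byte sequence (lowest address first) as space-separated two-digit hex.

07 0C BA 1C C4 F6 0F 10

507985490712334096 in hexadecimal, padded to 64 bits, is 0x070CBA1CC4F60F10.
Split into bytes (most-significant first): 07 0C BA 1C C4 F6 0F 10.
Big-endian stores the most-significant byte at the lowest address.
So the memory order matches the most-significant-first order: 07 0C BA 1C C4 F6 0F 10.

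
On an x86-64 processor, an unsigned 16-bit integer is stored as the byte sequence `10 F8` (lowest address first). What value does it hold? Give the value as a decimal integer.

63504

Little-endian: lowest address holds the least-significant byte.
Reassemble most-significant byte first: F8 10 → 0xF810.
0xF810 = 63504.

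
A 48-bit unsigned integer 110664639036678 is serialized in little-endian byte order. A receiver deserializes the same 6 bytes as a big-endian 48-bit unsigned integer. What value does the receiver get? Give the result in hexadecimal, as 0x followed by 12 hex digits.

0x06BD7F1EA664

110664639036678 in 48-bit hexadecimal is 0x64A61E7FBD06.
Stored little-endian, the bytes at ascending addresses are 06 BD 7F 1E A6 64.
Read back as big-endian, the last byte is least significant, giving 0x06BD7F1EA664.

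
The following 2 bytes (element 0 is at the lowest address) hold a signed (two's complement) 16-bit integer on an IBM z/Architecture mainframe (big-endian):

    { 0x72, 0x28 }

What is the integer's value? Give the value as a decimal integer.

29224

In big-endian order the high byte comes first in memory.
The bytes are already most-significant first: 0x7228.
0x7228 = 29224.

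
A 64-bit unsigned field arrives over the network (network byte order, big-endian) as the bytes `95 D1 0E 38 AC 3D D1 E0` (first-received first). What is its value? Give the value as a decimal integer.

Big-endian: lowest address holds the most-significant byte.
The bytes are already most-significant first: 0x95D10E38AC3DD1E0.
0x95D10E38AC3DD1E0 = 10795425418354479584.

10795425418354479584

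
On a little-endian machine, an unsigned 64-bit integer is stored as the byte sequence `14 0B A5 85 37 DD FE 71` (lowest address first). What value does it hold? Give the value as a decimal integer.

8214246000905489172

Little-endian stores the least-significant byte at the lowest address.
Reassemble most-significant byte first: 71 FE DD 37 85 A5 0B 14 → 0x71FEDD3785A50B14.
0x71FEDD3785A50B14 = 8214246000905489172.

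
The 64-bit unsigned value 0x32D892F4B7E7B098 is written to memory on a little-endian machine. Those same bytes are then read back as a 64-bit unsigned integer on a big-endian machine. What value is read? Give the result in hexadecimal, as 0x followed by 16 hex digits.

Stored little-endian, the bytes at ascending addresses are 98 B0 E7 B7 F4 92 D8 32.
Read back as big-endian, the last byte is least significant, giving 0x98B0E7B7F492D832.

0x98B0E7B7F492D832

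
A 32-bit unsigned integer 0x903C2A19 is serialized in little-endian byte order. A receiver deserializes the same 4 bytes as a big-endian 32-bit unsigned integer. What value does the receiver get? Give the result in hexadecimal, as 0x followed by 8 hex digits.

0x192A3C90

Stored little-endian, the bytes at ascending addresses are 19 2A 3C 90.
Read back as big-endian, the last byte is least significant, giving 0x192A3C90.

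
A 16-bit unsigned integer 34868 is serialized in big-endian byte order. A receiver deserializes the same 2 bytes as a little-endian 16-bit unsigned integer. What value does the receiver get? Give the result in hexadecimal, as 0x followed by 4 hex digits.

0x3488

34868 in 16-bit hexadecimal is 0x8834.
Stored big-endian, the bytes at ascending addresses are 88 34.
Read back as little-endian, the first byte is least significant, giving 0x3488.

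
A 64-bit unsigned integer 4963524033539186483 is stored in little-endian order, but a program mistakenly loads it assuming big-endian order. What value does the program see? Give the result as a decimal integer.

3719752865090822468

4963524033539186483 in 64-bit hexadecimal is 0x44E1FACF85379F33.
Stored little-endian, the bytes at ascending addresses are 33 9F 37 85 CF FA E1 44.
Read back as big-endian, the last byte is least significant, giving 0x339F3785CFFAE144.
0x339F3785CFFAE144 = 3719752865090822468.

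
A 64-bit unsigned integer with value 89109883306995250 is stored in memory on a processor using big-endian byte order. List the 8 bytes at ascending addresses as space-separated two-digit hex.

01 3C 94 F7 7C 7D 6E 32

89109883306995250 in hexadecimal, padded to 64 bits, is 0x013C94F77C7D6E32.
Split into bytes (most-significant first): 01 3C 94 F7 7C 7D 6E 32.
Big-endian: lowest address holds the most-significant byte.
So the memory order matches the most-significant-first order: 01 3C 94 F7 7C 7D 6E 32.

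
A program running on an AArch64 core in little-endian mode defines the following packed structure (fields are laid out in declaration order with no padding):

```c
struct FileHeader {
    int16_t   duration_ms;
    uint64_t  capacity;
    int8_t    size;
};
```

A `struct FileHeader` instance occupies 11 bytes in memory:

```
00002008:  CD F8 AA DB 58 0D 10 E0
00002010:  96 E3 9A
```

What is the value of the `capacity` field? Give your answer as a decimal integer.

16399541452664265642

`capacity` follows `duration_ms` (2 bytes), so it starts at byte offset 2 and occupies 8 bytes.
Bytes at offsets 2..9: AA DB 58 0D 10 E0 96 E3.
Little-endian: lowest address holds the least-significant byte.
Reassemble most-significant byte first: E3 96 E0 10 0D 58 DB AA → 0xE396E0100D58DBAA.
0xE396E0100D58DBAA = 16399541452664265642.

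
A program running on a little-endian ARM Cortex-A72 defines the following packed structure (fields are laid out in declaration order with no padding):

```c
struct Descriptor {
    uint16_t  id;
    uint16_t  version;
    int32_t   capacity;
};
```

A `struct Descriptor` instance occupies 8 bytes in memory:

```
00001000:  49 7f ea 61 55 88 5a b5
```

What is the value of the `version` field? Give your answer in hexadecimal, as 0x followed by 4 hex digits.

0x61EA

`version` follows `id` (2 bytes), so it starts at byte offset 2 and occupies 2 bytes.
Bytes at offsets 2..3: EA 61.
Little-endian stores the least-significant byte at the lowest address.
Reassemble most-significant byte first: 61 EA → 0x61EA.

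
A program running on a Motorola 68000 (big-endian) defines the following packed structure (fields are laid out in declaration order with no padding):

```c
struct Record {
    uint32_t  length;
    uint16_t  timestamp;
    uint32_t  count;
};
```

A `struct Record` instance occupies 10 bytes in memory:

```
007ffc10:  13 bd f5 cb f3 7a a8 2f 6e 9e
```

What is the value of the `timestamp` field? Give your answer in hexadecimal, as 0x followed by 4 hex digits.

`timestamp` follows `length` (4 bytes), so it starts at byte offset 4 and occupies 2 bytes.
Bytes at offsets 4..5: F3 7A.
Big-endian stores the most-significant byte at the lowest address.
The bytes are already most-significant first: 0xF37A.

0xF37A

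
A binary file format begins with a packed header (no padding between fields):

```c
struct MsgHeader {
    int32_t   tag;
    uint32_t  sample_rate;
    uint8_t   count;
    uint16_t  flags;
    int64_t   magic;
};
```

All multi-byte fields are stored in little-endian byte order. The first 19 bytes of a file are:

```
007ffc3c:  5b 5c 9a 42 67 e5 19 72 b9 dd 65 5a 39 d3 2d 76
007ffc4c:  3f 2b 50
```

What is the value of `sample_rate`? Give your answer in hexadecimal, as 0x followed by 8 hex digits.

`sample_rate` follows `tag` (4 bytes), so it starts at byte offset 4 and occupies 4 bytes.
Bytes at offsets 4..7: 67 E5 19 72.
Little-endian stores the least-significant byte at the lowest address.
Reassemble most-significant byte first: 72 19 E5 67 → 0x7219E567.

0x7219E567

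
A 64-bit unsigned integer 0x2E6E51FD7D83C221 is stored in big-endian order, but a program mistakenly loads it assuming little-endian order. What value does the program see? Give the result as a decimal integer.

Stored big-endian, the bytes at ascending addresses are 2E 6E 51 FD 7D 83 C2 21.
Read back as little-endian, the first byte is least significant, giving 0x21C2837DFD516E2E.
0x21C2837DFD516E2E = 2432651325877612078.

2432651325877612078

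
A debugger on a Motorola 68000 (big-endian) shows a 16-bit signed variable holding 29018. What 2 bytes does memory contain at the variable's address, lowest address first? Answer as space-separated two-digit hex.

71 5A

29018 in hexadecimal, padded to 16 bits, is 0x715A.
Split into bytes (most-significant first): 71 5A.
Big-endian stores the most-significant byte at the lowest address.
So the memory order matches the most-significant-first order: 71 5A.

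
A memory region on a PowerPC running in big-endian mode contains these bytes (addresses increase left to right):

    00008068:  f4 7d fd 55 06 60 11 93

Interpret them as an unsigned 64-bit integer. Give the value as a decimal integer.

Big-endian: lowest address holds the most-significant byte.
The bytes are already most-significant first: 0xF47DFD5506601193.
0xF47DFD5506601193 = 17617515858964255123.

17617515858964255123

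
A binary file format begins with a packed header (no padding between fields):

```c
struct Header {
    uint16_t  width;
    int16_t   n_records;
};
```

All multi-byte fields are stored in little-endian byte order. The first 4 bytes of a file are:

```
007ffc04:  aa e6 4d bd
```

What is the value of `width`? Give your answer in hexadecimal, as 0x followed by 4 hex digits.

0xE6AA

`width` is the first field, at byte offset 0, occupying 2 bytes.
Bytes at offsets 0..1: AA E6.
Little-endian: lowest address holds the least-significant byte.
Reassemble most-significant byte first: E6 AA → 0xE6AA.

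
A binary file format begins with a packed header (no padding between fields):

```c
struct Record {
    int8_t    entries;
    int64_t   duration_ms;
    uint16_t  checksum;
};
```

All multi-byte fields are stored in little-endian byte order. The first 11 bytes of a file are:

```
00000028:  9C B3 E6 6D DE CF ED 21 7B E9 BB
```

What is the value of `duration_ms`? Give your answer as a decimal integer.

`duration_ms` follows `entries` (1 byte), so it starts at byte offset 1 and occupies 8 bytes.
Bytes at offsets 1..8: B3 E6 6D DE CF ED 21 7B.
In little-endian order the low byte comes first in memory.
Reassemble most-significant byte first: 7B 21 ED CF DE 6D E6 B3 → 0x7B21EDCFDE6DE6B3.
0x7B21EDCFDE6DE6B3 = 8872634217942345395.

8872634217942345395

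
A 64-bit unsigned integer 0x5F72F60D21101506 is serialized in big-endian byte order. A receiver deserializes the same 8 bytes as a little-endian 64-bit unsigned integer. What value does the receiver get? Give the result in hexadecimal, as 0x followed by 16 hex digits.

0x061510210DF6725F

Stored big-endian, the bytes at ascending addresses are 5F 72 F6 0D 21 10 15 06.
Read back as little-endian, the first byte is least significant, giving 0x061510210DF6725F.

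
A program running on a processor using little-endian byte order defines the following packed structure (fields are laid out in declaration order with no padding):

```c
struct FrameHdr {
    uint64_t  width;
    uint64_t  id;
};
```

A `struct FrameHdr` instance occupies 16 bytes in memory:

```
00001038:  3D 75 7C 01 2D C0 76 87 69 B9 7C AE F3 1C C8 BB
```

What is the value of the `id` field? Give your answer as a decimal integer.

`id` follows `width` (8 bytes), so it starts at byte offset 8 and occupies 8 bytes.
Bytes at offsets 8..15: 69 B9 7C AE F3 1C C8 BB.
In little-endian order the low byte comes first in memory.
Reassemble most-significant byte first: BB C8 1C F3 AE 7C B9 69 → 0xBBC81CF3AE7CB969.
0xBBC81CF3AE7CB969 = 13531096913364695401.

13531096913364695401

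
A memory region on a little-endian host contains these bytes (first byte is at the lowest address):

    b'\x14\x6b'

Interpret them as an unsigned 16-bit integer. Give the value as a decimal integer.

Little-endian: lowest address holds the least-significant byte.
Reassemble most-significant byte first: 6B 14 → 0x6B14.
0x6B14 = 27412.

27412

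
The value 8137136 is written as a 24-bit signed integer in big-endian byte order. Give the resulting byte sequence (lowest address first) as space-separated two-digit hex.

7C 29 B0

8137136 in hexadecimal, padded to 24 bits, is 0x7C29B0.
Split into bytes (most-significant first): 7C 29 B0.
Big-endian: lowest address holds the most-significant byte.
So the memory order matches the most-significant-first order: 7C 29 B0.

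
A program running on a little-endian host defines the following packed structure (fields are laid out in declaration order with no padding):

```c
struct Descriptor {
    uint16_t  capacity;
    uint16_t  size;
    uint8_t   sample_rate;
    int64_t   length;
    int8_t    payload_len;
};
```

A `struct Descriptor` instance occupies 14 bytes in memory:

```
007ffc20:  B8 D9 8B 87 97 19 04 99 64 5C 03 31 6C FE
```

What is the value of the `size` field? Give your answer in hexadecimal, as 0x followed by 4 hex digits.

`size` follows `capacity` (2 bytes), so it starts at byte offset 2 and occupies 2 bytes.
Bytes at offsets 2..3: 8B 87.
In little-endian order the low byte comes first in memory.
Reassemble most-significant byte first: 87 8B → 0x878B.

0x878B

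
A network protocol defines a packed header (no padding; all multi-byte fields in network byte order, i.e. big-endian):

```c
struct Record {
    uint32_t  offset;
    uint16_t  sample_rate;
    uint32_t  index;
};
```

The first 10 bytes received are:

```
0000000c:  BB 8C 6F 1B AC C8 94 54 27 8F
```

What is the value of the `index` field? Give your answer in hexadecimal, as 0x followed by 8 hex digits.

0x9454278F

`index` follows `offset` (4 B), `sample_rate` (2 B), so it starts at offset 4 + 2 = 6 and occupies 4 bytes.
Bytes at offsets 6..9: 94 54 27 8F.
Big-endian stores the most-significant byte at the lowest address.
The bytes are already most-significant first: 0x9454278F.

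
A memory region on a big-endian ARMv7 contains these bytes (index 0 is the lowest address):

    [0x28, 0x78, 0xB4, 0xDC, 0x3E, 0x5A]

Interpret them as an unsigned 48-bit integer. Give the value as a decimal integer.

Big-endian: lowest address holds the most-significant byte.
The bytes are already most-significant first: 0x2878B4DC3E5A.
0x2878B4DC3E5A = 44498895519322.

44498895519322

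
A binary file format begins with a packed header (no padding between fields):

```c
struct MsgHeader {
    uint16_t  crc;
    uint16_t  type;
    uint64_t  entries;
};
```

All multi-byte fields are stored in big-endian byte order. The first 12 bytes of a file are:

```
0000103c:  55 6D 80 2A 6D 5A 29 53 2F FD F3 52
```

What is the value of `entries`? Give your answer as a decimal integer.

7879655935302300498

`entries` follows `crc` (2 B), `type` (2 B), so it starts at offset 2 + 2 = 4 and occupies 8 bytes.
Bytes at offsets 4..11: 6D 5A 29 53 2F FD F3 52.
Big-endian: lowest address holds the most-significant byte.
The bytes are already most-significant first: 0x6D5A29532FFDF352.
0x6D5A29532FFDF352 = 7879655935302300498.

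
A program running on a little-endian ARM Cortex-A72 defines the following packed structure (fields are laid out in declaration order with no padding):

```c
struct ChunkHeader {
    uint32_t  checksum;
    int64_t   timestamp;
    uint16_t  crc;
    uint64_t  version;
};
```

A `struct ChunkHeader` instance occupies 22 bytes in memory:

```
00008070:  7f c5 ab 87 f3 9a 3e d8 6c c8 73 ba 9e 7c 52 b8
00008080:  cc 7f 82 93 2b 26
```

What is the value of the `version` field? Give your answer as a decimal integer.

2750454186138974290

`version` follows `checksum` (4 B), `timestamp` (8 B), `crc` (2 B), so it starts at offset 4 + 8 + 2 = 14 and occupies 8 bytes.
Bytes at offsets 14..21: 52 B8 CC 7F 82 93 2B 26.
In little-endian order the low byte comes first in memory.
Reassemble most-significant byte first: 26 2B 93 82 7F CC B8 52 → 0x262B93827FCCB852.
0x262B93827FCCB852 = 2750454186138974290.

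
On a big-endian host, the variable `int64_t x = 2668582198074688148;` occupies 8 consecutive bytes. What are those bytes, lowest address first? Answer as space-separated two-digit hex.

2668582198074688148 in hexadecimal, padded to 64 bits, is 0x2508B55ED22C4294.
Split into bytes (most-significant first): 25 08 B5 5E D2 2C 42 94.
Big-endian stores the most-significant byte at the lowest address.
So the memory order matches the most-significant-first order: 25 08 B5 5E D2 2C 42 94.

25 08 B5 5E D2 2C 42 94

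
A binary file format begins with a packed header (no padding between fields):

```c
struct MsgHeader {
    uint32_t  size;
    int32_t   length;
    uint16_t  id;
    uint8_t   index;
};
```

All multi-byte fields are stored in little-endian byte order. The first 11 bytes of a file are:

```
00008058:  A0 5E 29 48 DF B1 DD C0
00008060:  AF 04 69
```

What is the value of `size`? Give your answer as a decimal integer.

`size` is the first field, at byte offset 0, occupying 4 bytes.
Bytes at offsets 0..3: A0 5E 29 48.
Little-endian stores the least-significant byte at the lowest address.
Reassemble most-significant byte first: 48 29 5E A0 → 0x48295EA0.
0x48295EA0 = 1210670752.

1210670752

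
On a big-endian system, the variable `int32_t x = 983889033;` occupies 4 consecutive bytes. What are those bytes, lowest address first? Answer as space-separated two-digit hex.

983889033 in hexadecimal, padded to 32 bits, is 0x3AA4F489.
Split into bytes (most-significant first): 3A A4 F4 89.
Big-endian: lowest address holds the most-significant byte.
So the memory order matches the most-significant-first order: 3A A4 F4 89.

3A A4 F4 89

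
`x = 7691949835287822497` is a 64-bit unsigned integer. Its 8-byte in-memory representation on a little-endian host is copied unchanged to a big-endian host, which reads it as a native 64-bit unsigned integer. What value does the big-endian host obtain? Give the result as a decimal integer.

7691949835287822497 in 64-bit hexadecimal is 0x6ABF4B9F1A7480A1.
Stored little-endian, the bytes at ascending addresses are A1 80 74 1A 9F 4B BF 6A.
Read back as big-endian, the last byte is least significant, giving 0xA180741A9F4BBF6A.
0xA180741A9F4BBF6A = 11637429094815874922.

11637429094815874922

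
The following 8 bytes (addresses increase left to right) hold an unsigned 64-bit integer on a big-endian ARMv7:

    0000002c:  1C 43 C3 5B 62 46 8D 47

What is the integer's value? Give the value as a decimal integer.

2036686253759827271

Big-endian stores the most-significant byte at the lowest address.
The bytes are already most-significant first: 0x1C43C35B62468D47.
0x1C43C35B62468D47 = 2036686253759827271.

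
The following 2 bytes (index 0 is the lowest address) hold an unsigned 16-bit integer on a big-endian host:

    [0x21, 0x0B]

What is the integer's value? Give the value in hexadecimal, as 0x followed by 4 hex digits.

0x210B

In big-endian order the high byte comes first in memory.
The bytes are already most-significant first: 0x210B.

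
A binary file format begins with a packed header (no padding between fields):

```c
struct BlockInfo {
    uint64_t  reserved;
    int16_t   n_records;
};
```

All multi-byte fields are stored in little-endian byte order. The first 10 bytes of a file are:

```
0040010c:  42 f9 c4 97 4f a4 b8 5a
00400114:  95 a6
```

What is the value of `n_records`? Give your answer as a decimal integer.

`n_records` follows `reserved` (8 bytes), so it starts at byte offset 8 and occupies 2 bytes.
Bytes at offsets 8..9: 95 A6.
In little-endian order the low byte comes first in memory.
Reassemble most-significant byte first: A6 95 → 0xA695.
Top bit is set, so as a signed 16-bit value this is 0xA695 − 2^16 = -22891.

-22891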